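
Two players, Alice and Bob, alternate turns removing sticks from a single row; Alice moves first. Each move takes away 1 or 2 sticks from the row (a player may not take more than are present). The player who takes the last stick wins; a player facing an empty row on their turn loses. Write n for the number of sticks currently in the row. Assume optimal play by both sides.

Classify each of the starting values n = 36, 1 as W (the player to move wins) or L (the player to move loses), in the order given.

Positions with no move are L. A position that does have a move is losing for the player to move precisely when every available move leads to a winning position for the opponent. Fill in the labels:
n=0: no move → L
n=1: →0(L), so W
n=2: →0(L), so W
n=3: →2(W), 1(W) — all W, so L
n=4: →3(L), so W
n=5: →3(L), so W
n=6: →5(W), 4(W) — all W, so L
n=7: →6(L), so W
n=8: →6(L), so W
n=9: →8(W), 7(W) — all W, so L
n=10: →9(L), so W
n=11: →9(L), so W
n=12: →11(W), 10(W) — all W, so L
n=13: →12(L), so W
n=14: →12(L), so W
n=15: →14(W), 13(W) — all W, so L
n=16: →15(L), so W
n=17: →15(L), so W
n=18: →17(W), 16(W) — all W, so L
n=19: →18(L), so W
n=20: →18(L), so W
n=21: →20(W), 19(W) — all W, so L
n=22: →21(L), so W
n=23: →21(L), so W
n=24: →23(W), 22(W) — all W, so L
n=25: →24(L), so W
n=26: →24(L), so W
n=27: →26(W), 25(W) — all W, so L
n=28: →27(L), so W
n=29: →27(L), so W
n=30: →29(W), 28(W) — all W, so L
n=31: →30(L), so W
n=32: →30(L), so W
n=33: →32(W), 31(W) — all W, so L
n=34: →33(L), so W
n=35: →33(L), so W
n=36: →35(W), 34(W) — all W, so L

36: L, 1: W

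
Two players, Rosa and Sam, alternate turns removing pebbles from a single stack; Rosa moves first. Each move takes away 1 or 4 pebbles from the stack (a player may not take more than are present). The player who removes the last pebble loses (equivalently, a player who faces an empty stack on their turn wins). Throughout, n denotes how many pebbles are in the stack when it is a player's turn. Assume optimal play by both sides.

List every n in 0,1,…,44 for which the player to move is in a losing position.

Positions with no move are W. A position that does have a move is losing for the player to move precisely when every available move leads to a winning position for the opponent. Fill in the labels:
n=0: no move; the opponent has just taken the last pebble and therefore loses → W
n=1: →0(W) only, which is W, so L
n=2: →1(L), so W
n=3: →2(W) only, which is W, so L
n=4: →3(L), so W
n=5: →1(L), so W
n=6: →5(W), 2(W) — all W, so L
n=7: →6(L), so W
n=8: →7(W), 4(W) — all W, so L
n=9: →8(L), so W
n=10: →6(L), so W
n=11: →10(W), 7(W) — all W, so L
n=12: →11(L), so W
n=13: →12(W), 9(W) — all W, so L
n=14: →13(L), so W
n=15: →11(L), so W
n=16: →15(W), 12(W) — all W, so L
n=17: →16(L), so W
n=18: →17(W), 14(W) — all W, so L
n=19: →18(L), so W
n=20: →16(L), so W
n=21: →20(W), 17(W) — all W, so L
n=22: →21(L), so W
n=23: →22(W), 19(W) — all W, so L
n=24: →23(L), so W
n=25: →21(L), so W
n=26: →25(W), 22(W) — all W, so L
n=27: →26(L), so W
n=28: →27(W), 24(W) — all W, so L
n=29: →28(L), so W
n=30: →26(L), so W
n=31: →30(W), 27(W) — all W, so L
n=32: →31(L), so W
n=33: →32(W), 29(W) — all W, so L
n=34: →33(L), so W
n=35: →31(L), so W
n=36: →35(W), 32(W) — all W, so L
n=37: →36(L), so W
n=38: →37(W), 34(W) — all W, so L
n=39: →38(L), so W
n=40: →36(L), so W
n=41: →40(W), 37(W) — all W, so L
n=42: →41(L), so W
n=43: →42(W), 39(W) — all W, so L
n=44: →43(L), so W
The losing starting values of n are exactly the entries labelled L in this table (18 of them).

1, 3, 6, 8, 11, 13, 16, 18, 21, 23, 26, 28, 31, 33, 36, 38, 41, 43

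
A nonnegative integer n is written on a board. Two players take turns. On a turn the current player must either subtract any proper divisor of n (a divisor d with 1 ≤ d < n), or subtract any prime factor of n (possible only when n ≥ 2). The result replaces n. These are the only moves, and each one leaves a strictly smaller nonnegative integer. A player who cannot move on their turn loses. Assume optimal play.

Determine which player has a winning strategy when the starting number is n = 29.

Positions with no move are L. A position that does have a move is losing for the player to move precisely when every available move leads to a winning position for the opponent. Fill in the labels:
n=0: no move → L
n=1: no move → L
n=2: →0(L), so W
n=3: →0(L), so W
n=4: →2(W), 3(W) — all W, so L
n=5: →0(L), so W
n=6: →4(L), so W
n=7: →0(L), so W
n=8: →4(L), so W
n=9: →6(W), 8(W) — all W, so L
n=10: →9(L), so W
n=11: →0(L), so W
n=12: →9(L), so W
n=13: →0(L), so W
n=14: →7(W), 12(W), 13(W) — all W, so L
n=15: →14(L), so W
n=16: →14(L), so W
n=17: →0(L), so W
n=18: →9(L), so W
n=19: →0(L), so W
n=20: →10(W), 15(W), 16(W), 18(W), 19(W) — all W, so L
n=21: →14(L), so W
n=22: →20(L), so W
n=23: →0(L), so W
n=24: →20(L), so W
n=25: →20(L), so W
n=26: →13(W), 24(W), 25(W) — all W, so L
n=27: →26(L), so W
n=28: →14(L), so W
n=29: →0(L), so W
From 29 the player to move can move to 0, reaching an L position.

The first player wins.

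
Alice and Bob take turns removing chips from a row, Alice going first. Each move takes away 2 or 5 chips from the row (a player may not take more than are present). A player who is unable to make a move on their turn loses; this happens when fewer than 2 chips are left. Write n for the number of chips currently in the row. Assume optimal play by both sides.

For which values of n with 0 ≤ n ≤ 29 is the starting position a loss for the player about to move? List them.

Label each position W (a win for the player to move) or L (a loss). A position with no legal move is L; any other position is W exactly when some move reaches an L, and L when every move reaches a W.
n=0: no move → L
n=1: no move → L
n=2: reaches L-position 0 → W
n=3: reaches L-position 1 → W
n=4: only reaches 2(W), which is W → L
n=5: reaches L-position 0 → W
n=6: reaches L-position 4 → W
n=7: only reaches 5(W), 2(W), all W → L
n=8: only reaches 6(W), 3(W), all W → L
n=9: reaches L-position 7 → W
n=10: reaches L-position 8 → W
n=11: only reaches 9(W), 6(W), all W → L
n=12: reaches L-position 7 → W
n=13: reaches L-position 11 → W
n=14: only reaches 12(W), 9(W), all W → L
n=15: only reaches 13(W), 10(W), all W → L
n=16: reaches L-position 14 → W
n=17: reaches L-position 15 → W
n=18: only reaches 16(W), 13(W), all W → L
n=19: reaches L-position 14 → W
n=20: reaches L-position 18 → W
n=21: only reaches 19(W), 16(W), all W → L
n=22: only reaches 20(W), 17(W), all W → L
n=23: reaches L-position 21 → W
n=24: reaches L-position 22 → W
n=25: only reaches 23(W), 20(W), all W → L
n=26: reaches L-position 21 → W
n=27: reaches L-position 25 → W
n=28: only reaches 26(W), 23(W), all W → L
n=29: only reaches 27(W), 24(W), all W → L
Reading off the rows marked L gives the requested list; there are 14 such values of n.

0, 1, 4, 7, 8, 11, 14, 15, 18, 21, 22, 25, 28, 29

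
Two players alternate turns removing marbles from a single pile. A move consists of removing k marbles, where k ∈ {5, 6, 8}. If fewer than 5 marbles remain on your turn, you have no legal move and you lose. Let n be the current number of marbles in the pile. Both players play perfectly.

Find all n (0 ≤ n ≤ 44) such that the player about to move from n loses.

0, 1, 2, 3, 4, 13, 14, 15, 16, 17, 26, 27, 28, 29, 30, 39, 40, 41, 42, 43

Classify positions by backward induction: terminal positions (no move available) are L. From any other position, the mover wins iff some move reaches an L.
n=0: no move → L
n=1: no move → L
n=2: no move → L
n=3: no move → L
n=4: no move → L
n=5: W (go to 0, an L position)
n=6: W (go to 1, an L position)
n=7: W (go to 2, an L position)
n=8: W (go to 3, an L position)
n=9: W (go to 4, an L position)
n=10: W (go to 4, an L position)
n=11: W (go to 3, an L position)
n=12: W (go to 4, an L position)
n=13: L (options 8(W), 7(W), 5(W) are all W)
n=14: L (options 9(W), 8(W), 6(W) are all W)
n=15: L (options 10(W), 9(W), 7(W) are all W)
n=16: L (options 11(W), 10(W), 8(W) are all W)
n=17: L (options 12(W), 11(W), 9(W) are all W)
n=18: W (go to 13, an L position)
n=19: W (go to 14, an L position)
n=20: W (go to 15, an L position)
n=21: W (go to 16, an L position)
n=22: W (go to 17, an L position)
n=23: W (go to 17, an L position)
n=24: W (go to 16, an L position)
n=25: W (go to 17, an L position)
n=26: L (options 21(W), 20(W), 18(W) are all W)
n=27: L (options 22(W), 21(W), 19(W) are all W)
n=28: L (options 23(W), 22(W), 20(W) are all W)
n=29: L (options 24(W), 23(W), 21(W) are all W)
n=30: L (options 25(W), 24(W), 22(W) are all W)
n=31: W (go to 26, an L position)
n=32: W (go to 27, an L position)
n=33: W (go to 28, an L position)
n=34: W (go to 29, an L position)
n=35: W (go to 30, an L position)
n=36: W (go to 30, an L position)
n=37: W (go to 29, an L position)
n=38: W (go to 30, an L position)
n=39: L (options 34(W), 33(W), 31(W) are all W)
n=40: L (options 35(W), 34(W), 32(W) are all W)
n=41: L (options 36(W), 35(W), 33(W) are all W)
n=42: L (options 37(W), 36(W), 34(W) are all W)
n=43: L (options 38(W), 37(W), 35(W) are all W)
n=44: W (go to 39, an L position)
Reading off the rows marked L gives the requested list; there are 20 such values of n.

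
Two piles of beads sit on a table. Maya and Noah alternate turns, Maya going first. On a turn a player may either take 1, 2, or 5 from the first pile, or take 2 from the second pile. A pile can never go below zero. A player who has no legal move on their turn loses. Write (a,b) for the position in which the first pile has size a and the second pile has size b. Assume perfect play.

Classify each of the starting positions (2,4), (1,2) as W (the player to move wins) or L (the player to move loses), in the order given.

(2,4): W, (1,2): L

Positions with no move are L. A position that does have a move is losing for the player to move precisely when every available move leads to a winning position for the opponent. Fill in the labels:
No move ever increases a pile, so every position that can arise here has a ≤ 2 and b ≤ 4; it is enough to label the cells with 0 ≤ a ≤ 2 and 0 ≤ b ≤ 4.
Every move lowers a or b (never raises either), so fill the grid row by row in increasing a, and left to right within a row: each cell's successors are then already labelled.
      b=0  b=1  b=2  b=3  b=4
a=0:    L    L    W    W    L
a=1:    W    W    L    L    W
a=2:    W    W    W    W    W
Cells with no legal move (terminal, hence L): (0,0), (0,1).
The remaining L cells, each justified by listing all of its moves:
(0,4): only reaches (0,2)(W), which is W → L
(1,2): only reaches (0,2)(W), (1,0)(W), all W → L
(1,3): only reaches (0,3)(W), (1,1)(W), all W → L
Every other cell has at least one move into one of the L cells above, so it is W.
(2,4): the move to (0,4) reaches an L cell, so W
(1,2): one of the L cells justified above, so L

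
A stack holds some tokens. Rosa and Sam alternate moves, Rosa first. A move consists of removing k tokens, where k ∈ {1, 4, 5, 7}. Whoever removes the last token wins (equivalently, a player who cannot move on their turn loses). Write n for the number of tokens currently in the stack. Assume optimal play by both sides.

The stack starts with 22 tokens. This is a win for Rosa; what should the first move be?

Classify positions by backward induction: terminal positions (no move available) are L. From any other position, the mover wins iff some move reaches an L.
n=0: no move → L
n=1: can move to 0, which is L ⇒ W
n=2: the only move is to 1(W), a W ⇒ L
n=3: can move to 2, which is L ⇒ W
n=4: can move to 0, which is L ⇒ W
n=5: can move to 0, which is L ⇒ W
n=6: can move to 2, which is L ⇒ W
n=7: can move to 2, which is L ⇒ W
n=8: moves to 7(W), 4(W), 3(W), 1(W); every one is W ⇒ L
n=9: can move to 8, which is L ⇒ W
n=10: moves to 9(W), 6(W), 5(W), 3(W); every one is W ⇒ L
n=11: can move to 10, which is L ⇒ W
n=12: can move to 8, which is L ⇒ W
n=13: can move to 8, which is L ⇒ W
n=14: can move to 10, which is L ⇒ W
n=15: can move to 10, which is L ⇒ W
n=16: moves to 15(W), 12(W), 11(W), 9(W); every one is W ⇒ L
n=17: can move to 16, which is L ⇒ W
n=18: moves to 17(W), 14(W), 13(W), 11(W); every one is W ⇒ L
n=19: can move to 18, which is L ⇒ W
n=20: can move to 16, which is L ⇒ W
n=21: can move to 16, which is L ⇒ W
n=22: can move to 18, which is L ⇒ W
From 22, the L positions reachable in one move are: 18.

Remove 4, leaving 18.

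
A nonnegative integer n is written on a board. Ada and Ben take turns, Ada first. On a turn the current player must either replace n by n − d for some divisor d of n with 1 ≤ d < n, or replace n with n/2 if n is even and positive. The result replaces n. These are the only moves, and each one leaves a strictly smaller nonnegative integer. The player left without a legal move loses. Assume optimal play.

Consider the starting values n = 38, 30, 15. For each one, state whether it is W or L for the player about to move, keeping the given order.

38: W, 30: W, 15: L

Compute win/loss labels from the base case upward. A position with no move is L. Any other position is W if it can reach an L in one move, else L.
n=0: no move → L
n=1: no move → L
n=2: reaches L-position 1 → W
n=3: only reaches 2(W), which is W → L
n=4: reaches L-position 3 → W
n=5: only reaches 4(W), which is W → L
n=6: reaches L-position 3 → W
n=7: only reaches 6(W), which is W → L
n=8: reaches L-position 7 → W
n=9: only reaches 6(W), 8(W), all W → L
n=10: reaches L-position 5 → W
n=11: only reaches 10(W), which is W → L
n=12: reaches L-position 9 → W
n=13: only reaches 12(W), which is W → L
n=14: reaches L-position 7 → W
n=15: only reaches 10(W), 12(W), 14(W), all W → L
n=16: reaches L-position 15 → W
n=17: only reaches 16(W), which is W → L
n=18: reaches L-position 9 → W
n=19: only reaches 18(W), which is W → L
n=20: reaches L-position 15 → W
n=21: only reaches 14(W), 18(W), 20(W), all W → L
n=22: reaches L-position 11 → W
n=23: only reaches 22(W), which is W → L
n=24: reaches L-position 21 → W
n=25: only reaches 20(W), 24(W), all W → L
n=26: reaches L-position 13 → W
n=27: only reaches 18(W), 24(W), 26(W), all W → L
n=28: reaches L-position 21 → W
n=29: only reaches 28(W), which is W → L
n=30: reaches L-position 15 → W
n=31: only reaches 30(W), which is W → L
n=32: reaches L-position 31 → W
n=33: only reaches 22(W), 30(W), 32(W), all W → L
n=34: reaches L-position 17 → W
n=35: only reaches 28(W), 30(W), 34(W), all W → L
n=36: reaches L-position 27 → W
n=37: only reaches 36(W), which is W → L
n=38: reaches L-position 19 → W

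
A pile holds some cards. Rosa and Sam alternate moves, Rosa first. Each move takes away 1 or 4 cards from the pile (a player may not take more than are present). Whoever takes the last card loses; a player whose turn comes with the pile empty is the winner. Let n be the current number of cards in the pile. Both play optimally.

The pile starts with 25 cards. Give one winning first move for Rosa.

Build the W/L table. Terminal = W. A non-terminal position is W if it has a move to some L; otherwise it is L.
n=0: no move; the opponent has just taken the last card and therefore loses → W
n=1: →0(W) only, which is W, so L
n=2: →1(L), so W
n=3: →2(W) only, which is W, so L
n=4: →3(L), so W
n=5: →1(L), so W
n=6: →5(W), 2(W) — all W, so L
n=7: →6(L), so W
n=8: →7(W), 4(W) — all W, so L
n=9: →8(L), so W
n=10: →6(L), so W
n=11: →10(W), 7(W) — all W, so L
n=12: →11(L), so W
n=13: →12(W), 9(W) — all W, so L
n=14: →13(L), so W
n=15: →11(L), so W
n=16: →15(W), 12(W) — all W, so L
n=17: →16(L), so W
n=18: →17(W), 14(W) — all W, so L
n=19: →18(L), so W
n=20: →16(L), so W
n=21: →20(W), 17(W) — all W, so L
n=22: →21(L), so W
n=23: →22(W), 19(W) — all W, so L
n=24: →23(L), so W
n=25: →21(L), so W
From 25, the L positions reachable in one move are: 21.

Remove 4, leaving 21.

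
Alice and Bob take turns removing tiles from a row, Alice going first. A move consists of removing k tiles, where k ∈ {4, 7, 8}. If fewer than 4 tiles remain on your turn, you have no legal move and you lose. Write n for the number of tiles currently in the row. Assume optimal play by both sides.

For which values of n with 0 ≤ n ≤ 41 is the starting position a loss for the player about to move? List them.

0, 1, 2, 3, 12, 13, 14, 15, 24, 25, 26, 27, 36, 37, 38, 39

Classify positions by backward induction: terminal positions (no move available) are L. From any other position, the mover wins iff some move reaches an L.
n=0: no move → L
n=1: no move → L
n=2: no move → L
n=3: no move → L
n=4: →0(L), so W
n=5: →1(L), so W
n=6: →2(L), so W
n=7: →3(L), so W
n=8: →1(L), so W
n=9: →2(L), so W
n=10: →3(L), so W
n=11: →3(L), so W
n=12: →8(W), 5(W), 4(W) — all W, so L
n=13: →9(W), 6(W), 5(W) — all W, so L
n=14: →10(W), 7(W), 6(W) — all W, so L
n=15: →11(W), 8(W), 7(W) — all W, so L
n=16: →12(L), so W
n=17: →13(L), so W
n=18: →14(L), so W
n=19: →15(L), so W
n=20: →13(L), so W
n=21: →14(L), so W
n=22: →15(L), so W
n=23: →15(L), so W
n=24: →20(W), 17(W), 16(W) — all W, so L
n=25: →21(W), 18(W), 17(W) — all W, so L
n=26: →22(W), 19(W), 18(W) — all W, so L
n=27: →23(W), 20(W), 19(W) — all W, so L
n=28: →24(L), so W
n=29: →25(L), so W
n=30: →26(L), so W
n=31: →27(L), so W
n=32: →25(L), so W
n=33: →26(L), so W
n=34: →27(L), so W
n=35: →27(L), so W
n=36: →32(W), 29(W), 28(W) — all W, so L
n=37: →33(W), 30(W), 29(W) — all W, so L
n=38: →34(W), 31(W), 30(W) — all W, so L
n=39: →35(W), 32(W), 31(W) — all W, so L
n=40: →36(L), so W
n=41: →37(L), so W
The losing starting values of n are exactly the entries labelled L in this table (16 of them).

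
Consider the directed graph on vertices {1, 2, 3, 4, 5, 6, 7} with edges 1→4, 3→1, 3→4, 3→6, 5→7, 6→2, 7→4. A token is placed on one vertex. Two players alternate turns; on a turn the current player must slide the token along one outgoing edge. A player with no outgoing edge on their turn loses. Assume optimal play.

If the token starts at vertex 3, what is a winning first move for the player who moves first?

Move to 4.

Positions with no move are L. A position that does have a move is losing for the player to move precisely when every available move leads to a winning position for the opponent. Fill in the labels:
Every edge goes from a vertex to one that appears earlier in the order 4, 2, 7, 5, 6, 1, 3, so processing vertices in that order labels each vertex after all of its successors.
4: no outgoing edge → L
2: no outgoing edge → L
7: reaches L-position 4 → W
5: only reaches 7(W), which is W → L
6: reaches L-position 2 → W
1: reaches L-position 4 → W
3: reaches L-position 4 → W
From 3, the L positions reachable in one move are: 4.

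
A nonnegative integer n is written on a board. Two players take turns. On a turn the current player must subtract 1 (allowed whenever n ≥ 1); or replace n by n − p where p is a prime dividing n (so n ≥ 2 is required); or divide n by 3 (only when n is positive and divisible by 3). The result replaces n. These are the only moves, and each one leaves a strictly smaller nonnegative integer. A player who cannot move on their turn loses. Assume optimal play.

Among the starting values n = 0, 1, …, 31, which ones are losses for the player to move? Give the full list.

0, 4, 8, 14, 18, 22, 25, 27

Label each position W (a win for the player to move) or L (a loss). A position with no legal move is L; any other position is W exactly when some move reaches an L, and L when every move reaches a W.
n=0: no move → L
n=1: W (go to 0, an L position)
n=2: W (go to 0, an L position)
n=3: W (go to 0, an L position)
n=4: L (options 2(W), 3(W) are all W)
n=5: W (go to 0, an L position)
n=6: W (go to 4, an L position)
n=7: W (go to 0, an L position)
n=8: L (options 6(W), 7(W) are all W)
n=9: W (go to 8, an L position)
n=10: W (go to 8, an L position)
n=11: W (go to 0, an L position)
n=12: W (go to 4, an L position)
n=13: W (go to 0, an L position)
n=14: L (options 7(W), 12(W), 13(W) are all W)
n=15: W (go to 14, an L position)
n=16: W (go to 14, an L position)
n=17: W (go to 0, an L position)
n=18: L (options 6(W), 15(W), 16(W), 17(W) are all W)
n=19: W (go to 0, an L position)
n=20: W (go to 18, an L position)
n=21: W (go to 14, an L position)
n=22: L (options 11(W), 20(W), 21(W) are all W)
n=23: W (go to 0, an L position)
n=24: W (go to 8, an L position)
n=25: L (options 20(W), 24(W) are all W)
n=26: W (go to 25, an L position)
n=27: L (options 9(W), 24(W), 26(W) are all W)
n=28: W (go to 27, an L position)
n=29: W (go to 0, an L position)
n=30: W (go to 25, an L position)
n=31: W (go to 0, an L position)
Reading off the rows marked L gives the requested list; there are 8 such values of n.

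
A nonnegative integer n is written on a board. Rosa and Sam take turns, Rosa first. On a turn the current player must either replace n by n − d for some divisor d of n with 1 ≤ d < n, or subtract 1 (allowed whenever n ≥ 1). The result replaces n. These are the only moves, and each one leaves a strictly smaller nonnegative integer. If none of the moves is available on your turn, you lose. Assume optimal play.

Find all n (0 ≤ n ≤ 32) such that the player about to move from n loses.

0, 2, 5, 7, 9, 11, 13, 15, 17, 19, 21, 23, 25, 27, 29, 31

Work bottom-up. With no move the player to move loses. Otherwise the position is W if at least one move leads to an L position for the opponent, and L if every move leads to a W.
n=0: no move → L
n=1: can move to 0, which is L ⇒ W
n=2: the only move is to 1(W), a W ⇒ L
n=3: can move to 2, which is L ⇒ W
n=4: can move to 2, which is L ⇒ W
n=5: the only move is to 4(W), a W ⇒ L
n=6: can move to 5, which is L ⇒ W
n=7: the only move is to 6(W), a W ⇒ L
n=8: can move to 7, which is L ⇒ W
n=9: moves to 6(W), 8(W); every one is W ⇒ L
n=10: can move to 5, which is L ⇒ W
n=11: the only move is to 10(W), a W ⇒ L
n=12: can move to 9, which is L ⇒ W
n=13: the only move is to 12(W), a W ⇒ L
n=14: can move to 7, which is L ⇒ W
n=15: moves to 10(W), 12(W), 14(W); every one is W ⇒ L
n=16: can move to 15, which is L ⇒ W
n=17: the only move is to 16(W), a W ⇒ L
n=18: can move to 9, which is L ⇒ W
n=19: the only move is to 18(W), a W ⇒ L
n=20: can move to 15, which is L ⇒ W
n=21: moves to 14(W), 18(W), 20(W); every one is W ⇒ L
n=22: can move to 11, which is L ⇒ W
n=23: the only move is to 22(W), a W ⇒ L
n=24: can move to 21, which is L ⇒ W
n=25: moves to 20(W), 24(W); every one is W ⇒ L
n=26: can move to 13, which is L ⇒ W
n=27: moves to 18(W), 24(W), 26(W); every one is W ⇒ L
n=28: can move to 21, which is L ⇒ W
n=29: the only move is to 28(W), a W ⇒ L
n=30: can move to 15, which is L ⇒ W
n=31: the only move is to 30(W), a W ⇒ L
n=32: can move to 31, which is L ⇒ W
The losing starting values of n are exactly the entries labelled L in this table (16 of them).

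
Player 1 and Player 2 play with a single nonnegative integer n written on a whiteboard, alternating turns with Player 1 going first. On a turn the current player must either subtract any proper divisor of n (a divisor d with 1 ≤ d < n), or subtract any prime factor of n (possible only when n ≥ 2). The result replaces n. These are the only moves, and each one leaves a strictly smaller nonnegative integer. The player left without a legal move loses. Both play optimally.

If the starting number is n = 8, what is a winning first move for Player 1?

Build the W/L table. Terminal = L. A non-terminal position is W if it has a move to some L; otherwise it is L.
n=0: no move → L
n=1: no move → L
n=2: →0(L), so W
n=3: →0(L), so W
n=4: →2(W), 3(W) — all W, so L
n=5: →0(L), so W
n=6: →4(L), so W
n=7: →0(L), so W
n=8: →4(L), so W
From 8, the L positions reachable in one move are: 4.

Move to 4.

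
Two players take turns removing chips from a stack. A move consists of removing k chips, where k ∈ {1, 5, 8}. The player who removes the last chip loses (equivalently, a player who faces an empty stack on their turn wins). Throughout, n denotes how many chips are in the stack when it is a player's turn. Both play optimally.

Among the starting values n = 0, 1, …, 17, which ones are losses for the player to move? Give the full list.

Build the W/L table. Terminal = W. A non-terminal position is W if it has a move to some L; otherwise it is L.
n=0: no move; the opponent has just taken the last chip and therefore loses → W
n=1: only reaches 0(W), which is W → L
n=2: reaches L-position 1 → W
n=3: only reaches 2(W), which is W → L
n=4: reaches L-position 3 → W
n=5: only reaches 4(W), 0(W), all W → L
n=6: reaches L-position 5 → W
n=7: only reaches 6(W), 2(W), all W → L
n=8: reaches L-position 7 → W
n=9: reaches L-position 1 → W
n=10: reaches L-position 5 → W
n=11: reaches L-position 3 → W
n=12: reaches L-position 7 → W
n=13: reaches L-position 5 → W
n=14: only reaches 13(W), 9(W), 6(W), all W → L
n=15: reaches L-position 14 → W
n=16: only reaches 15(W), 11(W), 8(W), all W → L
n=17: reaches L-position 16 → W
Reading off the rows marked L gives the requested list; there are 6 such values of n.

1, 3, 5, 7, 14, 16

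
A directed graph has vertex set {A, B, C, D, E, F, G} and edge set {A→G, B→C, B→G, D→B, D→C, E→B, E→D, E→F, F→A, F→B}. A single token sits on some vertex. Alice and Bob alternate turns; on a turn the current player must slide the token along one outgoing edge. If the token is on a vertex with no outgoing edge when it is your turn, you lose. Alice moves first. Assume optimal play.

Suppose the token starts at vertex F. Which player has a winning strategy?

Bob wins.

Work bottom-up. With no move the player to move loses. Otherwise the position is W if at least one move leads to an L position for the opponent, and L if every move leads to a W.
Every edge goes from a vertex to one that appears earlier in the order G, C, B, D, A, F, E, so processing vertices in that order labels each vertex after all of its successors.
G: no outgoing edge → L
C: no outgoing edge → L
B: reaches L-position C → W
D: reaches L-position C → W
A: reaches L-position G → W
F: only reaches A(W), B(W), all W → L
E: reaches L-position F → W
Every move from F reaches a W position, so the mover loses.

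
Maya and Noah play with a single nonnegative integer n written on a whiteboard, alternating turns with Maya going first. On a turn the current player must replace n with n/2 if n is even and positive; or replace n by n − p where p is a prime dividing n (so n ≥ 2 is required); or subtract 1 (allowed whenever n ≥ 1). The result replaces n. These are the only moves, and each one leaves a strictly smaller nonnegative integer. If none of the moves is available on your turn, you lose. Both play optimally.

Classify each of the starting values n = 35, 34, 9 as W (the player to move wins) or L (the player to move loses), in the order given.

Build the W/L table. Terminal = L. A non-terminal position is W if it has a move to some L; otherwise it is L.
n=0: no move → L
n=1: →0(L), so W
n=2: →0(L), so W
n=3: →0(L), so W
n=4: →2(W), 3(W) — all W, so L
n=5: →0(L), so W
n=6: →4(L), so W
n=7: →0(L), so W
n=8: →4(L), so W
n=9: →6(W), 8(W) — all W, so L
n=10: →9(L), so W
n=11: →0(L), so W
n=12: →9(L), so W
n=13: →0(L), so W
n=14: →7(W), 12(W), 13(W) — all W, so L
n=15: →14(L), so W
n=16: →14(L), so W
n=17: →0(L), so W
n=18: →9(L), so W
n=19: →0(L), so W
n=20: →10(W), 15(W), 18(W), 19(W) — all W, so L
n=21: →14(L), so W
n=22: →20(L), so W
n=23: →0(L), so W
n=24: →12(W), 21(W), 22(W), 23(W) — all W, so L
n=25: →20(L), so W
n=26: →24(L), so W
n=27: →24(L), so W
n=28: →14(L), so W
n=29: →0(L), so W
n=30: →15(W), 25(W), 27(W), 28(W), 29(W) — all W, so L
n=31: →0(L), so W
n=32: →30(L), so W
n=33: →30(L), so W
n=34: →17(W), 32(W), 33(W) — all W, so L
n=35: →30(L), so W

35: W, 34: L, 9: L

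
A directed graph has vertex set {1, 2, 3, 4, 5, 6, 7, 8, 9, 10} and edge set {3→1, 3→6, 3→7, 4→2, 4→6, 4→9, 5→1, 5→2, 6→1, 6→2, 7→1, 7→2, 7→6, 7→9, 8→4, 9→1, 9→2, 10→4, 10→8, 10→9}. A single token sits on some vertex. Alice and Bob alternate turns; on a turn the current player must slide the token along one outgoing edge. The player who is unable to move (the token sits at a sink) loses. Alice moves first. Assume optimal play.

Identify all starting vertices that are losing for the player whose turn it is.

1, 2, 8

Compute win/loss labels from the base case upward. A position with no move is L. Any other position is W if it can reach an L in one move, else L.
Every edge goes from a vertex to one that appears earlier in the order 1, 2, 9, 5, 6, 7, 4, 3, 8, 10, so processing vertices in that order labels each vertex after all of its successors.
1: no outgoing edge → L
2: no outgoing edge → L
9: W (go to 2, an L position)
5: W (go to 2, an L position)
6: W (go to 2, an L position)
7: W (go to 2, an L position)
4: W (go to 2, an L position)
3: W (go to 1, an L position)
8: L (sole option 4(W) is W)
10: W (go to 8, an L position)
Reading off the rows marked L gives the requested list; there are 3 such vertices.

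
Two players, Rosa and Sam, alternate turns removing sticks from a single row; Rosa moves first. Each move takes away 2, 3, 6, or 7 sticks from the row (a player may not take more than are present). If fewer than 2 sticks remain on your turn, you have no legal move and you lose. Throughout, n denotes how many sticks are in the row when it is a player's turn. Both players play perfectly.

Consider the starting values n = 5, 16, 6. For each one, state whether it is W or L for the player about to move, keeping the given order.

Label each position W (a win for the player to move) or L (a loss). A position with no legal move is L; any other position is W exactly when some move reaches an L, and L when every move reaches a W.
n=0: no move → L
n=1: no move → L
n=2: W (go to 0, an L position)
n=3: W (go to 1, an L position)
n=4: W (go to 1, an L position)
n=5: L (options 3(W), 2(W) are all W)
n=6: W (go to 0, an L position)
n=7: W (go to 5, an L position)
n=8: W (go to 5, an L position)
n=9: L (options 7(W), 6(W), 3(W), 2(W) are all W)
n=10: L (options 8(W), 7(W), 4(W), 3(W) are all W)
n=11: W (go to 9, an L position)
n=12: W (go to 10, an L position)
n=13: W (go to 10, an L position)
n=14: L (options 12(W), 11(W), 8(W), 7(W) are all W)
n=15: W (go to 9, an L position)
n=16: W (go to 14, an L position)

5: L, 16: W, 6: W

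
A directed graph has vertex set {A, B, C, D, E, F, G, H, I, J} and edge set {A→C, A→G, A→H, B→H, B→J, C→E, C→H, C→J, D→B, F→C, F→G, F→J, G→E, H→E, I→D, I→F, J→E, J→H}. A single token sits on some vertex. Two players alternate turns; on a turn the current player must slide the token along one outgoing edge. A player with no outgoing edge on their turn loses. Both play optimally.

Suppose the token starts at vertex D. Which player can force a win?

Positions with no move are L. A position that does have a move is losing for the player to move precisely when every available move leads to a winning position for the opponent. Fill in the labels:
Every edge goes from a vertex to one that appears earlier in the order E, H, J, G, B, C, F, D, A, I, so processing vertices in that order labels each vertex after all of its successors.
E: no outgoing edge → L
H: W (go to E, an L position)
J: W (go to E, an L position)
G: W (go to E, an L position)
B: L (options J(W), H(W) are all W)
C: W (go to E, an L position)
F: L (options C(W), G(W), J(W) are all W)
D: W (go to B, an L position)
A: L (options C(W), G(W), H(W) are all W)
I: W (go to F, an L position)
From D the player to move can move to B, reaching an L position.

The first player wins.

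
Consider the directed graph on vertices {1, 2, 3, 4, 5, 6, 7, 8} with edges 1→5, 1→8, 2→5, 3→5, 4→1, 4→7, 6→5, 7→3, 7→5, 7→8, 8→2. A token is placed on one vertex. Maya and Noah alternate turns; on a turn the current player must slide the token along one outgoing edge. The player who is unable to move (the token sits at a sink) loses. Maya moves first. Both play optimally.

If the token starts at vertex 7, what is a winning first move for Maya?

Move to 8.

Work bottom-up. With no move the player to move loses. Otherwise the position is W if at least one move leads to an L position for the opponent, and L if every move leads to a W.
Every edge goes from a vertex to one that appears earlier in the order 5, 2, 3, 8, 7, 6, 1, 4, so processing vertices in that order labels each vertex after all of its successors.
5: no outgoing edge → L
2: W (go to 5, an L position)
3: W (go to 5, an L position)
8: L (sole option 2(W) is W)
7: W (go to 8, an L position)
6: W (go to 5, an L position)
1: W (go to 8, an L position)
4: L (options 1(W), 7(W) are all W)
From 7, the L positions reachable in one move are: 8, 5. Any move reaching one of these is winning.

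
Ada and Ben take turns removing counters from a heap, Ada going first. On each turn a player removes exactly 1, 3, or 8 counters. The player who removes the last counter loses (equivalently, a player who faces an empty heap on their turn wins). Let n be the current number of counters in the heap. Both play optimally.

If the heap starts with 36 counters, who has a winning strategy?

Use the standard recursion: the mover wins at a terminal position; elsewhere, the mover wins exactly when some move hands the opponent an L position.
n=0: no move; the opponent has just taken the last counter and therefore loses → W
n=1: the only move is to 0(W), a W ⇒ L
n=2: can move to 1, which is L ⇒ W
n=3: moves to 2(W), 0(W); every one is W ⇒ L
n=4: can move to 3, which is L ⇒ W
n=5: moves to 4(W), 2(W); every one is W ⇒ L
n=6: can move to 5, which is L ⇒ W
n=7: moves to 6(W), 4(W); every one is W ⇒ L
n=8: can move to 7, which is L ⇒ W
n=9: can move to 1, which is L ⇒ W
n=10: can move to 7, which is L ⇒ W
n=11: can move to 3, which is L ⇒ W
n=12: moves to 11(W), 9(W), 4(W); every one is W ⇒ L
n=13: can move to 12, which is L ⇒ W
n=14: moves to 13(W), 11(W), 6(W); every one is W ⇒ L
n=15: can move to 14, which is L ⇒ W
n=16: moves to 15(W), 13(W), 8(W); every one is W ⇒ L
n=17: can move to 16, which is L ⇒ W
n=18: moves to 17(W), 15(W), 10(W); every one is W ⇒ L
n=19: can move to 18, which is L ⇒ W
n=20: can move to 12, which is L ⇒ W
n=21: can move to 18, which is L ⇒ W
n=22: can move to 14, which is L ⇒ W
n=23: moves to 22(W), 20(W), 15(W); every one is W ⇒ L
n=24: can move to 23, which is L ⇒ W
n=25: moves to 24(W), 22(W), 17(W); every one is W ⇒ L
n=26: can move to 25, which is L ⇒ W
n=27: moves to 26(W), 24(W), 19(W); every one is W ⇒ L
n=28: can move to 27, which is L ⇒ W
n=29: moves to 28(W), 26(W), 21(W); every one is W ⇒ L
n=30: can move to 29, which is L ⇒ W
n=31: can move to 23, which is L ⇒ W
n=32: can move to 29, which is L ⇒ W
n=33: can move to 25, which is L ⇒ W
n=34: moves to 33(W), 31(W), 26(W); every one is W ⇒ L
n=35: can move to 34, which is L ⇒ W
n=36: moves to 35(W), 33(W), 28(W); every one is W ⇒ L
The starting position 36 is L: whatever Ada does, the opponent receives a W position.

Ben wins.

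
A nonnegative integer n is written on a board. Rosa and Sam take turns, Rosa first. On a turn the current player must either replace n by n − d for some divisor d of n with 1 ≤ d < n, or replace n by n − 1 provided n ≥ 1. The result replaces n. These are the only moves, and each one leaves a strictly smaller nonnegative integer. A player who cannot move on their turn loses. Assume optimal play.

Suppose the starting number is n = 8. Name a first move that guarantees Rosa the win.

Move to 7.

Build the W/L table. Terminal = L. A non-terminal position is W if it has a move to some L; otherwise it is L.
n=0: no move → L
n=1: reaches L-position 0 → W
n=2: only reaches 1(W), which is W → L
n=3: reaches L-position 2 → W
n=4: reaches L-position 2 → W
n=5: only reaches 4(W), which is W → L
n=6: reaches L-position 5 → W
n=7: only reaches 6(W), which is W → L
n=8: reaches L-position 7 → W
From 8, the L positions reachable in one move are: 7.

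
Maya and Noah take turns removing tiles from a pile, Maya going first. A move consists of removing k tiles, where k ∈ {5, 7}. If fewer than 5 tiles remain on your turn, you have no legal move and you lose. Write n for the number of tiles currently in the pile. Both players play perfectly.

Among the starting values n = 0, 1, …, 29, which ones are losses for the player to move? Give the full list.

0, 1, 2, 3, 4, 12, 13, 14, 15, 16, 24, 25, 26, 27, 28

Build the W/L table. Terminal = L. A non-terminal position is W if it has a move to some L; otherwise it is L.
n=0: no move → L
n=1: no move → L
n=2: no move → L
n=3: no move → L
n=4: no move → L
n=5: →0(L), so W
n=6: →1(L), so W
n=7: →2(L), so W
n=8: →3(L), so W
n=9: →4(L), so W
n=10: →3(L), so W
n=11: →4(L), so W
n=12: →7(W), 5(W) — all W, so L
n=13: →8(W), 6(W) — all W, so L
n=14: →9(W), 7(W) — all W, so L
n=15: →10(W), 8(W) — all W, so L
n=16: →11(W), 9(W) — all W, so L
n=17: →12(L), so W
n=18: →13(L), so W
n=19: →14(L), so W
n=20: →15(L), so W
n=21: →16(L), so W
n=22: →15(L), so W
n=23: →16(L), so W
n=24: →19(W), 17(W) — all W, so L
n=25: →20(W), 18(W) — all W, so L
n=26: →21(W), 19(W) — all W, so L
n=27: →22(W), 20(W) — all W, so L
n=28: →23(W), 21(W) — all W, so L
n=29: →24(L), so W
The losing starting values of n are exactly the entries labelled L in this table (15 of them).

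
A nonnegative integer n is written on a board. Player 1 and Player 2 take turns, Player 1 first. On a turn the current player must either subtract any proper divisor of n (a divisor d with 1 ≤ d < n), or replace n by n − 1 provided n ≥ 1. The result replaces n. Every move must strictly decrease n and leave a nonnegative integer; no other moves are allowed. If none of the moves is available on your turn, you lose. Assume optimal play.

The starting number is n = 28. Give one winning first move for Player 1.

Label each position W (a win for the player to move) or L (a loss). A position with no legal move is L; any other position is W exactly when some move reaches an L, and L when every move reaches a W.
n=0: no move → L
n=1: reaches L-position 0 → W
n=2: only reaches 1(W), which is W → L
n=3: reaches L-position 2 → W
n=4: reaches L-position 2 → W
n=5: only reaches 4(W), which is W → L
n=6: reaches L-position 5 → W
n=7: only reaches 6(W), which is W → L
n=8: reaches L-position 7 → W
n=9: only reaches 6(W), 8(W), all W → L
n=10: reaches L-position 5 → W
n=11: only reaches 10(W), which is W → L
n=12: reaches L-position 9 → W
n=13: only reaches 12(W), which is W → L
n=14: reaches L-position 7 → W
n=15: only reaches 10(W), 12(W), 14(W), all W → L
n=16: reaches L-position 15 → W
n=17: only reaches 16(W), which is W → L
n=18: reaches L-position 9 → W
n=19: only reaches 18(W), which is W → L
n=20: reaches L-position 15 → W
n=21: only reaches 14(W), 18(W), 20(W), all W → L
n=22: reaches L-position 11 → W
n=23: only reaches 22(W), which is W → L
n=24: reaches L-position 21 → W
n=25: only reaches 20(W), 24(W), all W → L
n=26: reaches L-position 13 → W
n=27: only reaches 18(W), 24(W), 26(W), all W → L
n=28: reaches L-position 21 → W
From 28, the L positions reachable in one move are: 21, 27. Any move reaching one of these is winning.

Move to 21.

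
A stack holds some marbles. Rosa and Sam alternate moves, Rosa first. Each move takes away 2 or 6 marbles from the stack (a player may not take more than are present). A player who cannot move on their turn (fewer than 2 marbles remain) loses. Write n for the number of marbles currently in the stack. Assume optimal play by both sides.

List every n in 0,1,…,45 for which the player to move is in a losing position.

Use the standard recursion: the mover loses at a terminal position; elsewhere, the mover wins exactly when some move hands the opponent an L position.
n=0: no move → L
n=1: no move → L
n=2: reaches L-position 0 → W
n=3: reaches L-position 1 → W
n=4: only reaches 2(W), which is W → L
n=5: only reaches 3(W), which is W → L
n=6: reaches L-position 4 → W
n=7: reaches L-position 5 → W
n=8: only reaches 6(W), 2(W), all W → L
n=9: only reaches 7(W), 3(W), all W → L
n=10: reaches L-position 8 → W
n=11: reaches L-position 9 → W
n=12: only reaches 10(W), 6(W), all W → L
n=13: only reaches 11(W), 7(W), all W → L
n=14: reaches L-position 12 → W
n=15: reaches L-position 13 → W
n=16: only reaches 14(W), 10(W), all W → L
n=17: only reaches 15(W), 11(W), all W → L
n=18: reaches L-position 16 → W
n=19: reaches L-position 17 → W
n=20: only reaches 18(W), 14(W), all W → L
n=21: only reaches 19(W), 15(W), all W → L
n=22: reaches L-position 20 → W
n=23: reaches L-position 21 → W
n=24: only reaches 22(W), 18(W), all W → L
n=25: only reaches 23(W), 19(W), all W → L
n=26: reaches L-position 24 → W
n=27: reaches L-position 25 → W
n=28: only reaches 26(W), 22(W), all W → L
n=29: only reaches 27(W), 23(W), all W → L
n=30: reaches L-position 28 → W
n=31: reaches L-position 29 → W
n=32: only reaches 30(W), 26(W), all W → L
n=33: only reaches 31(W), 27(W), all W → L
n=34: reaches L-position 32 → W
n=35: reaches L-position 33 → W
n=36: only reaches 34(W), 30(W), all W → L
n=37: only reaches 35(W), 31(W), all W → L
n=38: reaches L-position 36 → W
n=39: reaches L-position 37 → W
n=40: only reaches 38(W), 34(W), all W → L
n=41: only reaches 39(W), 35(W), all W → L
n=42: reaches L-position 40 → W
n=43: reaches L-position 41 → W
n=44: only reaches 42(W), 38(W), all W → L
n=45: only reaches 43(W), 39(W), all W → L
Reading off the rows marked L gives the requested list; there are 24 such values of n.

0, 1, 4, 5, 8, 9, 12, 13, 16, 17, 20, 21, 24, 25, 28, 29, 32, 33, 36, 37, 40, 41, 44, 45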